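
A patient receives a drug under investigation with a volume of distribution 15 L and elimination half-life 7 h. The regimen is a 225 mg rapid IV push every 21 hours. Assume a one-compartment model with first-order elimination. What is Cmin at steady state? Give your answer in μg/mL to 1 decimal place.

2.1 μg/mL

τ = 21 h = 3 half-lives, so f = (1/2)^3 = 0.125.
At steady state, R = 1/(1 − 0.125) = 8/7.
Single-dose peak C₀ = D/Vd = 225/15 = 15 μg/mL.
Steady-state peak Cmax,ss = C₀·R = 15 × 8/7 ≈ 17.143 μg/mL.
Steady-state trough Cmin,ss = Cmax,ss·f ≈ 17.143 × 0.125 ≈ 2.143 μg/mL.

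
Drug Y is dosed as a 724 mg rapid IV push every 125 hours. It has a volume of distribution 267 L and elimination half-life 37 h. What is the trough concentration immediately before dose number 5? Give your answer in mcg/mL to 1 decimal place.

0.3 mcg/mL

f = (1/2)^(τ/t½) = (1/2)^(125/37) ≈ 0.0962.
C₀ = D/Vd = 724/267 ≈ 2.712 mcg/mL.
Before the 5th dose, 4 doses have been given. Superposition: Cmin = C₀·(f + f² + … + f^4).
≈ 2.712 × (0.0962 + 0.0093 + 0.0009 + 0.0001) ≈ 2.712 × 0.1065 ≈ 0.289 mcg/mL.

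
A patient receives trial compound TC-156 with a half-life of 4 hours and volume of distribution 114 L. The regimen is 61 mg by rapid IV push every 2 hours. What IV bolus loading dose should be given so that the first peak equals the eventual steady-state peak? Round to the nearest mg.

f = (1/2)^(2/4) ≈ 0.707107; accumulation ratio R = 1/(1−f) ≈ 3.41422.
Loading dose to hit Cmax,ss on first dose: D_load = D_maint·R ≈ 61 × 3.41422 ≈ 208.27 mg.

208 mg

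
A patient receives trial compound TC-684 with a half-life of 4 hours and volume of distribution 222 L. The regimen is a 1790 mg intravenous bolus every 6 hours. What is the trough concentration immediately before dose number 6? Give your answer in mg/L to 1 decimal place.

f = (1/2)^(τ/t½) = (1/2)^(6/4) ≈ 0.3536.
C₀ = D/Vd = 1790/222 ≈ 8.063 mg/L.
Before the 6th dose, 5 doses have been given. Superposition: Cmin = C₀·(f + f² + … + f^5).
≈ 8.063 × (0.3536 + 0.1250 + 0.0442 + 0.0156 + 0.0055) ≈ 8.063 × 0.5439 ≈ 4.385 mg/L.

4.4 mg/L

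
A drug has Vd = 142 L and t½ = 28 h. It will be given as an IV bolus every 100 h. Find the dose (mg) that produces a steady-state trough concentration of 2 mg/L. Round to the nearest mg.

τ/t½ = 100/28 ≈ 3.5714, so f = (1/2)^(100/28) ≈ 0.084119.
Cmin,ss = (D/Vd)·f/(1−f), so D = Cmin,ss·Vd·(1−f)/f.
D = 2 × 142 × (1−f)/f ≈ 2 × 142 × 10.88792 ≈ 3092.17 mg.

3092 mg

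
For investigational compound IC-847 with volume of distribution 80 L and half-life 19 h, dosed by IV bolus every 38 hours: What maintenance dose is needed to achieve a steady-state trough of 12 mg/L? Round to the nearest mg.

τ/t½ = 38/19 ≈ 2, so f = (1/2)^(38/19) ≈ 0.250000.
Cmin,ss = (D/Vd)·f/(1−f), so D = Cmin,ss·Vd·(1−f)/f.
D = 12 × 80 × (1−f)/f ≈ 12 × 80 × 3.00000 ≈ 2880.00 mg.

2880 mg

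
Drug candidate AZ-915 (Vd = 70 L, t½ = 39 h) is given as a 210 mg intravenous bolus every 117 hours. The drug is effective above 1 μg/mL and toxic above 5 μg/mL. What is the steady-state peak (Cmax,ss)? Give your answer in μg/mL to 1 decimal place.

The dosing interval is 3 half-lives, so f = 2^(−3) = 0.125.
Accumulation ratio R = 1/(1 − f) = 1/0.875 = 8/7.
Single-dose peak C₀ = D/Vd = 210/70 = 3 μg/mL.
Steady-state peak Cmax,ss = C₀·R = 3 × 8/7 ≈ 3.429 μg/mL.
Peak 3.4 μg/mL vs MTC 5 μg/mL: below toxic threshold.

3.4 μg/mL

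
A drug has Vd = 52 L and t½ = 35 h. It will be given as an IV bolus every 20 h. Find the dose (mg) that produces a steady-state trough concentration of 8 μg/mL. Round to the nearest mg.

202 mg

τ/t½ = 20/35 ≈ 0.57143, so f = (1/2)^(20/35) ≈ 0.672950.
Cmin,ss = (D/Vd)·f/(1−f), so D = Cmin,ss·Vd·(1−f)/f.
D = 8 × 52 × (1−f)/f ≈ 8 × 52 × 0.48599 ≈ 202.17 mg.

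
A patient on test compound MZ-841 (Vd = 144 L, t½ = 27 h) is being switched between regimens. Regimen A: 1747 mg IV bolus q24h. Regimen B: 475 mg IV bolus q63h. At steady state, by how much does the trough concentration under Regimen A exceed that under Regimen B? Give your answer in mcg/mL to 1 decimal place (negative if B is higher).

13.4 mcg/mL

Regimen A: f = (1/2)^(24/27) ≈ 0.5400; Cmin,ss = (1747/144)·f/(1−f) ≈ 14.242 mcg/mL.
Regimen B: f = (1/2)^(63/27) ≈ 0.1984; Cmin,ss = (475/144)·f/(1−f) ≈ 0.816 mcg/mL.
Difference ≈ 14.242 − 0.816 ≈ 13.426 mcg/mL.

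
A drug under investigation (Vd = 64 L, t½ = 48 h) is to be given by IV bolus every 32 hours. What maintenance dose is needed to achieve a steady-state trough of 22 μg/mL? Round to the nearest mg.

τ/t½ = 32/48 ≈ 0.66667, so f = (1/2)^(32/48) ≈ 0.629961.
Cmin,ss = (D/Vd)·f/(1−f), so D = Cmin,ss·Vd·(1−f)/f.
D = 22 × 64 × (1−f)/f ≈ 22 × 64 × 0.58740 ≈ 827.06 mg.

827 mg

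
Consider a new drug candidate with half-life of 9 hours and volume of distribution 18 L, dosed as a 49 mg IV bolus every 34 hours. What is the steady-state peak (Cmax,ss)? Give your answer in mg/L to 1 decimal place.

τ/t½ = 34/9 ≈ 3.7778, so fraction remaining f = (1/2)^(34/9) ≈ 0.0729.
At steady state, accumulation factor R = 1/(1 − e^(−kτ)) ≈ 1.0786.
Each bolus raises the concentration by D/Vd = 49/18 ≈ 2.722 mg/L.
Steady-state peak Cmax,ss = C₀·R ≈ 2.722 × 1.0786 ≈ 2.936 mg/L.

2.9 mg/L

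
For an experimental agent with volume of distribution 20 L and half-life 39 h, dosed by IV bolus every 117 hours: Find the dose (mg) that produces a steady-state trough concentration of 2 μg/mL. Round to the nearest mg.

280 mg

τ/t½ = 117/39 ≈ 3, so f = (1/2)^(117/39) ≈ 0.125000.
Cmin,ss = (D/Vd)·f/(1−f), so D = Cmin,ss·Vd·(1−f)/f.
D = 2 × 20 × (1−f)/f ≈ 2 × 20 × 7.00000 ≈ 280.00 mg.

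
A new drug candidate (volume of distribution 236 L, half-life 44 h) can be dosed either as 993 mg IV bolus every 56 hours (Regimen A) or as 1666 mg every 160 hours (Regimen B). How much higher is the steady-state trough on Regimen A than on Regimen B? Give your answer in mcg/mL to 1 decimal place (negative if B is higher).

Regimen A: f = (1/2)^(56/44) ≈ 0.4139; Cmin,ss = (993/236)·f/(1−f) ≈ 2.971 mcg/mL.
Regimen B: f = (1/2)^(160/44) ≈ 0.0804; Cmin,ss = (1666/236)·f/(1−f) ≈ 0.617 mcg/mL.
Difference ≈ 2.971 − 0.617 ≈ 2.354 mcg/mL.

2.4 mcg/mL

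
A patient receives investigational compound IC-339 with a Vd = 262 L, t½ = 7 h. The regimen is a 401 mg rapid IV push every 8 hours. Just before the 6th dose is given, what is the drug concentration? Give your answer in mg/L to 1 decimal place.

f = (1/2)^(τ/t½) = (1/2)^(8/7) ≈ 0.4529.
C₀ = D/Vd = 401/262 ≈ 1.531 mg/L.
Before the 6th dose, 5 doses have been given. Superposition: Cmin = C₀·(f + f² + … + f^5).
≈ 1.531 × (0.4529 + 0.2051 + 0.0929 + 0.0421 + 0.0191) ≈ 1.531 × 0.8121 ≈ 1.243 mg/L.

1.2 mg/L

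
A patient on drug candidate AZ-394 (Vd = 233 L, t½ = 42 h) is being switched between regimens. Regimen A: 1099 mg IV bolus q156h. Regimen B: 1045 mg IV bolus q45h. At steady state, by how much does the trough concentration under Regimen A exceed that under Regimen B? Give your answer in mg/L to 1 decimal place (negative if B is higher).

Regimen A: f = (1/2)^(156/42) ≈ 0.0762; Cmin,ss = (1099/233)·f/(1−f) ≈ 0.389 mg/L.
Regimen B: f = (1/2)^(45/42) ≈ 0.4758; Cmin,ss = (1045/233)·f/(1−f) ≈ 4.071 mg/L.
Difference ≈ 0.389 − 4.071 ≈ -3.682 mg/L.

-3.7 mg/L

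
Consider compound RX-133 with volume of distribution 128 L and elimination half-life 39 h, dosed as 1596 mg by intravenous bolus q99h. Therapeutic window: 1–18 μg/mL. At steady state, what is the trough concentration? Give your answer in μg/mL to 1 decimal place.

Over one 99-h interval, 99/39 ≈ 2.5385 half-lives elapse, leaving f ≈ 0.1721 of each dose.
Single-dose peak C₀ = D/Vd = 1596/128 ≈ 12.469 μg/mL.
Steady-state trough Cmin,ss = C₀·f/(1−f) ≈ 12.469 × 0.1721/0.8279 ≈ 2.592 μg/mL.
Trough 2.6 μg/mL vs MEC 1 μg/mL: adequate.

2.6 μg/mL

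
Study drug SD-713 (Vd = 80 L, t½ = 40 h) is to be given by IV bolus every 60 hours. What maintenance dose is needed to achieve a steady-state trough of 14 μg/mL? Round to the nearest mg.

2048 mg

τ/t½ = 60/40 ≈ 1.5, so f = (1/2)^(60/40) ≈ 0.353553.
Cmin,ss = (D/Vd)·f/(1−f), so D = Cmin,ss·Vd·(1−f)/f.
D = 14 × 80 × (1−f)/f ≈ 14 × 80 × 1.82843 ≈ 2047.84 mg.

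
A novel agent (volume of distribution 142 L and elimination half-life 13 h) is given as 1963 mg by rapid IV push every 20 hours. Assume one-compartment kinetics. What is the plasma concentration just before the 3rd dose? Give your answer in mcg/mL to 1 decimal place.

f = (1/2)^(τ/t½) = (1/2)^(20/13) ≈ 0.3443.
C₀ = D/Vd = 1963/142 ≈ 13.824 mcg/mL.
Before the 3rd dose, 2 doses have been given. Superposition: Cmin = C₀·(f + f²).
≈ 13.824 × (0.3443 + 0.1185) ≈ 13.824 × 0.4628 ≈ 6.398 mcg/mL.

6.4 mcg/mL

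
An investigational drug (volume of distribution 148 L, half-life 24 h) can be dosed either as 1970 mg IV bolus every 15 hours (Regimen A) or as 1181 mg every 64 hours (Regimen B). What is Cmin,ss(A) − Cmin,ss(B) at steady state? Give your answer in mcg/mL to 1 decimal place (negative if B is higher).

Regimen A: f = (1/2)^(15/24) ≈ 0.6484; Cmin,ss = (1970/148)·f/(1−f) ≈ 24.547 mcg/mL.
Regimen B: f = (1/2)^(64/24) ≈ 0.1575; Cmin,ss = (1181/148)·f/(1−f) ≈ 1.492 mcg/mL.
Difference ≈ 24.547 − 1.492 ≈ 23.055 mcg/mL.

23.1 mcg/mL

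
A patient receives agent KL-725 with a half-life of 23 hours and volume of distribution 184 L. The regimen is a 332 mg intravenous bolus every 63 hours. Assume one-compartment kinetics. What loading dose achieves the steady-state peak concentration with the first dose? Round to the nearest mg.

390 mg

f = (1/2)^(63/23) ≈ 0.149775; accumulation ratio R = 1/(1−f) ≈ 1.17616.
Loading dose to hit Cmax,ss on first dose: D_load = D_maint·R ≈ 332 × 1.17616 ≈ 390.49 mg.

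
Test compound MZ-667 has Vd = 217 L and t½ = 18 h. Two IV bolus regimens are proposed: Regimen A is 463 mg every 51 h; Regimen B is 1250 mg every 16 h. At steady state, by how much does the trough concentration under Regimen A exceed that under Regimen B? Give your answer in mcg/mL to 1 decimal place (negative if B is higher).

-6.4 mcg/mL

Regimen A: f = (1/2)^(51/18) ≈ 0.1403; Cmin,ss = (463/217)·f/(1−f) ≈ 0.348 mcg/mL.
Regimen B: f = (1/2)^(16/18) ≈ 0.5400; Cmin,ss = (1250/217)·f/(1−f) ≈ 6.762 mcg/mL.
Difference ≈ 0.348 − 6.762 ≈ -6.414 mcg/mL.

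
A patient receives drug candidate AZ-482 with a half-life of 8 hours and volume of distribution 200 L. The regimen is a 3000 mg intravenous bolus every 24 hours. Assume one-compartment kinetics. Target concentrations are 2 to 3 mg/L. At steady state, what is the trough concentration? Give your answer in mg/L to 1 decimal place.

τ = 24 h = 3 half-lives, so f = (1/2)^3 = 0.125.
At steady state, R = 1/(1 − 0.125) = 8/7.
Single-dose peak C₀ = D/Vd = 3000/200 = 15 mg/L.
Steady-state peak Cmax,ss = C₀·R = 15 × 8/7 ≈ 17.143 mg/L.
Steady-state trough Cmin,ss = Cmax,ss·f ≈ 17.143 × 0.125 ≈ 2.143 mg/L.
Trough 2.1 mg/L vs MEC 2 mg/L: adequate.

2.1 mg/L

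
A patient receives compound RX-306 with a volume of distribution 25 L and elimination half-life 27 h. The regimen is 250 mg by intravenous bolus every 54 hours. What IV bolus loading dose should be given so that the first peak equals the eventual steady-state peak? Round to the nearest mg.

333 mg

f = (1/2)^(54/27) ≈ 0.250000; accumulation ratio R = 1/(1−f) ≈ 1.33333.
Loading dose to hit Cmax,ss on first dose: D_load = D_maint·R ≈ 250 × 1.33333 ≈ 333.33 mg.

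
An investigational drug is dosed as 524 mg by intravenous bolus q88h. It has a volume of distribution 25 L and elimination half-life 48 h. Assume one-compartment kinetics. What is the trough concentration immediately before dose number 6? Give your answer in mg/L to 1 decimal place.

8.2 mg/L

f = (1/2)^(τ/t½) = (1/2)^(88/48) ≈ 0.2806.
C₀ = D/Vd = 524/25 ≈ 20.960 mg/L.
Before the 6th dose, 5 doses have been given. Superposition: Cmin = C₀·(f + f² + … + f^5).
≈ 20.960 × (0.2806 + 0.0787 + 0.0221 + 0.0062 + 0.0017) ≈ 20.960 × 0.3893 ≈ 8.160 mg/L.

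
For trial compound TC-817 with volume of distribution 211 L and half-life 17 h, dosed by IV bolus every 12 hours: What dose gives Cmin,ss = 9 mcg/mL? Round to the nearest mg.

1199 mg

τ/t½ = 12/17 ≈ 0.70588, so f = (1/2)^(12/17) ≈ 0.613067.
Cmin,ss = (D/Vd)·f/(1−f), so D = Cmin,ss·Vd·(1−f)/f.
D = 9 × 211 × (1−f)/f ≈ 9 × 211 × 0.63114 ≈ 1198.53 mg.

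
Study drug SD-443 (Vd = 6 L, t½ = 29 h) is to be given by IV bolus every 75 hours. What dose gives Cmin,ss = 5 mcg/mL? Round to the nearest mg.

τ/t½ = 75/29 ≈ 2.5862, so f = (1/2)^(75/29) ≈ 0.166523.
Cmin,ss = (D/Vd)·f/(1−f), so D = Cmin,ss·Vd·(1−f)/f.
D = 5 × 6 × (1−f)/f ≈ 5 × 6 × 5.00518 ≈ 150.16 mg.

150 mg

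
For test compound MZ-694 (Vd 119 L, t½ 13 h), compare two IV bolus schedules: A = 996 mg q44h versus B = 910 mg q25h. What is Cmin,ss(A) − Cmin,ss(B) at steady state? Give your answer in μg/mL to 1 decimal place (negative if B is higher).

-1.9 μg/mL

Regimen A: f = (1/2)^(44/13) ≈ 0.0957; Cmin,ss = (996/119)·f/(1−f) ≈ 0.886 μg/mL.
Regimen B: f = (1/2)^(25/13) ≈ 0.2637; Cmin,ss = (910/119)·f/(1−f) ≈ 2.739 μg/mL.
Difference ≈ 0.886 − 2.739 ≈ -1.853 μg/mL.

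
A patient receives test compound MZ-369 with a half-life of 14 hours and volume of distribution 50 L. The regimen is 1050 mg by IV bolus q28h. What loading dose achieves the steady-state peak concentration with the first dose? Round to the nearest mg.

f = (1/2)^(28/14) ≈ 0.250000; accumulation ratio R = 1/(1−f) ≈ 1.33333.
Loading dose to hit Cmax,ss on first dose: D_load = D_maint·R ≈ 1050 × 1.33333 ≈ 1400.00 mg.

1400 mg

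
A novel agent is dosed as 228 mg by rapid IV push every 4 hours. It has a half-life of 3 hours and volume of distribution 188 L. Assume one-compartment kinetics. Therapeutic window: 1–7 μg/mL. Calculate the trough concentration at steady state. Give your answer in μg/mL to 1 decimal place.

0.8 μg/mL

Over one 4-h interval, 4/3 ≈ 1.3333 half-lives elapse, leaving f ≈ 0.3969 of each dose.
Accumulation ratio R = 1/(1 − f) ≈ 1/0.6031 ≈ 1.6581.
Each bolus raises the concentration by D/Vd = 228/188 ≈ 1.213 μg/mL.
Cmax,ss = C₀/(1 − f) ≈ 1.213/0.6031 ≈ 2.011 μg/mL.
One interval later, Cmin,ss = Cmax,ss·e^(−kτ) ≈ 2.011 × 0.3969 ≈ 0.798 μg/mL.
Trough 0.8 μg/mL vs MEC 1 μg/mL: subtherapeutic.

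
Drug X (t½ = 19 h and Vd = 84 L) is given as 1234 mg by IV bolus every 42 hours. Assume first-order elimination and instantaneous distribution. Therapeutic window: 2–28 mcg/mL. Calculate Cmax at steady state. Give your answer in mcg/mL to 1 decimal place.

18.7 mcg/mL

Over one 42-h interval, 42/19 ≈ 2.2105 half-lives elapse, leaving f ≈ 0.2161 of each dose.
At steady state, accumulation factor R = 1/(1 − e^(−kτ)) ≈ 1.2757.
Single-dose peak C₀ = D/Vd = 1234/84 ≈ 14.690 mcg/mL.
Cmax,ss = C₀/(1 − f) ≈ 14.690/0.7839 ≈ 18.740 mcg/mL.
Peak 18.7 mcg/mL vs MTC 28 mcg/mL: below toxic threshold.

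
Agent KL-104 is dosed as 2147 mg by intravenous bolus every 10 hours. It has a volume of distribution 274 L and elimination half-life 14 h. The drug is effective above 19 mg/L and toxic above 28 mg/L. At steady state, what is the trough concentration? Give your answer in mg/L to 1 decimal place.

12.2 mg/L

τ/t½ = 10/14 ≈ 0.71429, so fraction remaining f = (1/2)^(10/14) ≈ 0.6095.
Each bolus raises the concentration by D/Vd = 2147/274 ≈ 7.836 mg/L.
Steady-state trough Cmin,ss = C₀·f/(1−f) ≈ 7.836 × 0.6095/0.3905 ≈ 12.231 mg/L.
Trough 12.2 mg/L vs MEC 19 mg/L: subtherapeutic.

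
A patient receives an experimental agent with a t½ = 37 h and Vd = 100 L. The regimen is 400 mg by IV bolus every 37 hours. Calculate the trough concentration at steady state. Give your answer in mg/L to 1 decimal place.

4.0 mg/L

The dosing interval is 1 half-life, so f = 2^(−1) = 0.5.
Accumulation ratio R = 1/(1 − f) = 1/0.5 = 2/1.
Single-dose peak C₀ = D/Vd = 400/100 = 4 mg/L.
Steady-state peak Cmax,ss = C₀·R = 4 × 2/1 ≈ 8.000 mg/L.
Steady-state trough Cmin,ss = Cmax,ss·f ≈ 8.000 × 0.5 ≈ 4.000 mg/L.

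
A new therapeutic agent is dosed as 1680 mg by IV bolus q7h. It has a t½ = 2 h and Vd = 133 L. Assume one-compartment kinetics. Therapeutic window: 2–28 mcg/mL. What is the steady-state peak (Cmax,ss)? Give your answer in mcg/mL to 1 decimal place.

13.9 mcg/mL

k = ln2/t½ = ln2/2 ≈ 0.346574 h⁻¹; fraction remaining f = e^(−kτ) = e^(−0.346574×7) ≈ 0.0884.
Accumulation ratio R = 1/(1 − f) ≈ 1/0.9116 ≈ 1.0970.
Each bolus raises the concentration by D/Vd = 1680/133 ≈ 12.632 mcg/mL.
Steady-state peak Cmax,ss = C₀·R ≈ 12.632 × 1.0970 ≈ 13.857 mcg/mL.
Peak 13.9 mcg/mL vs MTC 28 mcg/mL: below toxic threshold.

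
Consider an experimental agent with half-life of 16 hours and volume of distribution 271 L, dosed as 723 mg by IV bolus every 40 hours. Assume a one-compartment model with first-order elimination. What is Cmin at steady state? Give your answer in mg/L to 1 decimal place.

0.6 mg/L

Over one 40-h interval, 40/16 ≈ 2.5 half-lives elapse, leaving f ≈ 0.1768 of each dose.
At steady state, accumulation factor R = 1/(1 − e^(−kτ)) ≈ 1.2148.
Each bolus raises the concentration by D/Vd = 723/271 ≈ 2.668 mg/L.
Steady-state peak Cmax,ss = C₀·R ≈ 2.668 × 1.2148 ≈ 3.241 mg/L.
Steady-state trough Cmin,ss = Cmax,ss·f ≈ 3.241 × 0.1768 ≈ 0.573 mg/L.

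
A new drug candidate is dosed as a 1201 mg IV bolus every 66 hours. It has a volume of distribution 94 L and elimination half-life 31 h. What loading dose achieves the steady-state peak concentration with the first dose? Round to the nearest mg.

1557 mg

f = (1/2)^(66/31) ≈ 0.228611; accumulation ratio R = 1/(1−f) ≈ 1.29636.
Loading dose to hit Cmax,ss on first dose: D_load = D_maint·R ≈ 1201 × 1.29636 ≈ 1556.93 mg.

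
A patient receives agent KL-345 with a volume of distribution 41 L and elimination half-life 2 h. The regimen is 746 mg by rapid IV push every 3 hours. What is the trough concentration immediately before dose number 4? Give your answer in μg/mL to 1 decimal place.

f = (1/2)^(τ/t½) = (1/2)^(3/2) ≈ 0.3536.
C₀ = D/Vd = 746/41 ≈ 18.195 μg/mL.
Before the 4th dose, 3 doses have been given. Superposition: Cmin = C₀·(f + f² + … + f^3).
≈ 18.195 × (0.3536 + 0.1250 + 0.0442) ≈ 18.195 × 0.5228 ≈ 9.512 μg/mL.

9.5 μg/mL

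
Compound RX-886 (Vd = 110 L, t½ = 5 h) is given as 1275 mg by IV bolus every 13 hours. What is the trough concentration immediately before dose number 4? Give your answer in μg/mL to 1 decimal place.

f = (1/2)^(τ/t½) = (1/2)^(13/5) ≈ 0.1649.
C₀ = D/Vd = 1275/110 ≈ 11.591 μg/mL.
Before the 4th dose, 3 doses have been given. Superposition: Cmin = C₀·(f + f² + … + f^3).
≈ 11.591 × (0.1649 + 0.0272 + 0.0045) ≈ 11.591 × 0.1966 ≈ 2.279 μg/mL.

2.3 μg/mL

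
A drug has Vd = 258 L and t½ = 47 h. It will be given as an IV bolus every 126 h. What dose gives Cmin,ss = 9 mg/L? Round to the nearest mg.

12567 mg

τ/t½ = 126/47 ≈ 2.6809, so f = (1/2)^(126/47) ≈ 0.155949.
Cmin,ss = (D/Vd)·f/(1−f), so D = Cmin,ss·Vd·(1−f)/f.
D = 9 × 258 × (1−f)/f ≈ 9 × 258 × 5.41235 ≈ 12567.48 mg.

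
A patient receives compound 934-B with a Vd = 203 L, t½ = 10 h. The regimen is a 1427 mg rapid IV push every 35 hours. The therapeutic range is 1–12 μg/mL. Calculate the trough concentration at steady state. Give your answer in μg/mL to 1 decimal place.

τ/t½ = 35/10 ≈ 3.5, so fraction remaining f = (1/2)^(35/10) ≈ 0.0884.
Each bolus raises the concentration by D/Vd = 1427/203 ≈ 7.030 μg/mL.
Steady-state trough Cmin,ss = C₀·f/(1−f) ≈ 7.030 × 0.0884/0.9116 ≈ 0.682 μg/mL.
Trough 0.7 μg/mL vs MEC 1 μg/mL: subtherapeutic.

0.7 μg/mL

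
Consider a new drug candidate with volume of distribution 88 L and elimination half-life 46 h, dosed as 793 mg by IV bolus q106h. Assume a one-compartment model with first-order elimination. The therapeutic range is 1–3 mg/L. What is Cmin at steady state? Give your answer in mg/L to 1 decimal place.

τ/t½ = 106/46 ≈ 2.3043, so fraction remaining f = (1/2)^(106/46) ≈ 0.2025.
At steady state, accumulation factor R = 1/(1 − e^(−kτ)) ≈ 1.2539.
Single-dose peak C₀ = D/Vd = 793/88 ≈ 9.011 mg/L.
Cmax,ss = C₀/(1 − f) ≈ 9.011/0.7975 ≈ 11.299 mg/L.
One interval later, Cmin,ss = Cmax,ss·e^(−kτ) ≈ 11.299 × 0.2025 ≈ 2.288 mg/L.
Trough 2.3 mg/L vs MEC 1 mg/L: adequate.

2.3 mg/L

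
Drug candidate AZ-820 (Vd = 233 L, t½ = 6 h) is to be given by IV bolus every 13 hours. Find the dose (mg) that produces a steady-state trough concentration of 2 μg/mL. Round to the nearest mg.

τ/t½ = 13/6 ≈ 2.1667, so f = (1/2)^(13/6) ≈ 0.222725.
Cmin,ss = (D/Vd)·f/(1−f), so D = Cmin,ss·Vd·(1−f)/f.
D = 2 × 233 × (1−f)/f ≈ 2 × 233 × 3.48984 ≈ 1626.27 mg.

1626 mg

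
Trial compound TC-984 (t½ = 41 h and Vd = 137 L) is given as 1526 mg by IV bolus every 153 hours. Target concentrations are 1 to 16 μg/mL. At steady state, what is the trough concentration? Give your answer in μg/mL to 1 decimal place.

0.9 μg/mL

τ/t½ = 153/41 ≈ 3.7317, so fraction remaining f = (1/2)^(153/41) ≈ 0.0753.
At steady state, accumulation factor R = 1/(1 − e^(−kτ)) ≈ 1.0814.
Single-dose peak C₀ = D/Vd = 1526/137 ≈ 11.139 μg/mL.
Cmax,ss = C₀/(1 − f) ≈ 11.139/0.9247 ≈ 12.046 μg/mL.
One interval later, Cmin,ss = Cmax,ss·e^(−kτ) ≈ 12.046 × 0.0753 ≈ 0.907 μg/mL.
Trough 0.9 μg/mL vs MEC 1 μg/mL: subtherapeutic.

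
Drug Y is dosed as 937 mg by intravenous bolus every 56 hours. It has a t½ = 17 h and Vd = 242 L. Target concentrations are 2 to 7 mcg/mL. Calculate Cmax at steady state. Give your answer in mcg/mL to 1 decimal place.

τ/t½ = 56/17 ≈ 3.2941, so fraction remaining f = (1/2)^(56/17) ≈ 0.1019.
Accumulation ratio R = 1/(1 − f) ≈ 1/0.8981 ≈ 1.1135.
Single-dose peak C₀ = D/Vd = 937/242 ≈ 3.872 mcg/mL.
Cmax,ss = C₀/(1 − f) ≈ 3.872/0.8981 ≈ 4.311 mcg/mL.
Peak 4.3 mcg/mL vs MTC 7 mcg/mL: below toxic threshold.

4.3 mcg/mL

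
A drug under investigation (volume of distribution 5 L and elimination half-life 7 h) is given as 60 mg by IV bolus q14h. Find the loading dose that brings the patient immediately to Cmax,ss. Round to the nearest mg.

80 mg

f = (1/2)^(14/7) ≈ 0.250000; accumulation ratio R = 1/(1−f) ≈ 1.33333.
Loading dose to hit Cmax,ss on first dose: D_load = D_maint·R ≈ 60 × 1.33333 ≈ 80.00 mg.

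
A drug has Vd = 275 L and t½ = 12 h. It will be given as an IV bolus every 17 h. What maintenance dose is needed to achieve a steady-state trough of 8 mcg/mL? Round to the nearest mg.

τ/t½ = 17/12 ≈ 1.4167, so f = (1/2)^(17/12) ≈ 0.374577.
Cmin,ss = (D/Vd)·f/(1−f), so D = Cmin,ss·Vd·(1−f)/f.
D = 8 × 275 × (1−f)/f ≈ 8 × 275 × 1.66968 ≈ 3673.30 mg.

3673 mg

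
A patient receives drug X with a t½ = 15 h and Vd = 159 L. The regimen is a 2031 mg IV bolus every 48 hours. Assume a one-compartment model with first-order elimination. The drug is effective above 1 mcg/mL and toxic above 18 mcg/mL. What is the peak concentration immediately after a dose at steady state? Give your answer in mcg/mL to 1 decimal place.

14.3 mcg/mL

τ/t½ = 48/15 ≈ 3.2, so fraction remaining f = (1/2)^(48/15) ≈ 0.1088.
Accumulation ratio R = 1/(1 − f) ≈ 1/0.8912 ≈ 1.1221.
Each bolus raises the concentration by D/Vd = 2031/159 ≈ 12.774 mcg/mL.
Cmax,ss = C₀/(1 − f) ≈ 12.774/0.8912 ≈ 14.333 mcg/mL.
Peak 14.3 mcg/mL vs MTC 18 mcg/mL: below toxic threshold.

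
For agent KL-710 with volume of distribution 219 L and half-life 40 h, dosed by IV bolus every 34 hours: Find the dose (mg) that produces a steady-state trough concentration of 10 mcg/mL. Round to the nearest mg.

τ/t½ = 34/40 ≈ 0.85, so f = (1/2)^(34/40) ≈ 0.554785.
Cmin,ss = (D/Vd)·f/(1−f), so D = Cmin,ss·Vd·(1−f)/f.
D = 10 × 219 × (1−f)/f ≈ 10 × 219 × 0.80250 ≈ 1757.47 mg.

1757 mg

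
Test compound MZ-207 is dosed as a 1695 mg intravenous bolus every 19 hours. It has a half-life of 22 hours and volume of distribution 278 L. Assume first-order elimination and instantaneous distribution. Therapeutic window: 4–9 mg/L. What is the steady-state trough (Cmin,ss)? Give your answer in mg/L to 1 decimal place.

k = ln2/t½ = ln2/22 ≈ 0.031507 h⁻¹; fraction remaining f = e^(−kτ) = e^(−0.031507×19) ≈ 0.5496.
Accumulation ratio R = 1/(1 − f) ≈ 1/0.4504 ≈ 2.2202.
Single-dose peak C₀ = D/Vd = 1695/278 ≈ 6.097 mg/L.
Steady-state peak Cmax,ss = C₀·R ≈ 6.097 × 2.2202 ≈ 13.537 mg/L.
Steady-state trough Cmin,ss = Cmax,ss·f ≈ 13.537 × 0.5496 ≈ 7.440 mg/L.
Trough 7.4 mg/L vs MEC 4 mg/L: adequate.

7.4 mg/L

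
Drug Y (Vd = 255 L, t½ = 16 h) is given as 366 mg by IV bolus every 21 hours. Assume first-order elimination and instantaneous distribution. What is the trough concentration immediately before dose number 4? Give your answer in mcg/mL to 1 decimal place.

0.9 mcg/mL

f = (1/2)^(τ/t½) = (1/2)^(21/16) ≈ 0.4026.
C₀ = D/Vd = 366/255 ≈ 1.435 mcg/mL.
Before the 4th dose, 3 doses have been given. Superposition: Cmin = C₀·(f + f² + … + f^3).
≈ 1.435 × (0.4026 + 0.1621 + 0.0653) ≈ 1.435 × 0.6300 ≈ 0.904 mcg/mL.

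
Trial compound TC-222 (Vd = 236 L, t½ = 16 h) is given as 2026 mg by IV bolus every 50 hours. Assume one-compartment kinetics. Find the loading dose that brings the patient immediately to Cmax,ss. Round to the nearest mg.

f = (1/2)^(50/16) ≈ 0.114626; accumulation ratio R = 1/(1−f) ≈ 1.12947.
Loading dose to hit Cmax,ss on first dose: D_load = D_maint·R ≈ 2026 × 1.12947 ≈ 2288.31 mg.

2288 mg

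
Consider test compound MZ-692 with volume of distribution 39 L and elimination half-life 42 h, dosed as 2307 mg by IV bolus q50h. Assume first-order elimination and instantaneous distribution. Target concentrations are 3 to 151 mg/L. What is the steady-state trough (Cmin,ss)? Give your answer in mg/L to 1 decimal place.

46.1 mg/L

τ/t½ = 50/42 ≈ 1.1905, so fraction remaining f = (1/2)^(50/42) ≈ 0.4382.
Accumulation ratio R = 1/(1 − f) ≈ 1/0.5618 ≈ 1.7800.
Single-dose peak C₀ = D/Vd = 2307/39 ≈ 59.154 mg/L.
Steady-state peak Cmax,ss = C₀·R ≈ 59.154 × 1.7800 ≈ 105.294 mg/L.
Steady-state trough Cmin,ss = Cmax,ss·f ≈ 105.294 × 0.4382 ≈ 46.140 mg/L.
Trough 46.1 mg/L vs MEC 3 mg/L: adequate.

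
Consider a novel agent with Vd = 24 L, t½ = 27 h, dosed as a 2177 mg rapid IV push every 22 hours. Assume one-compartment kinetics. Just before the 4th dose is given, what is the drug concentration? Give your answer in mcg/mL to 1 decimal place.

f = (1/2)^(τ/t½) = (1/2)^(22/27) ≈ 0.5685.
C₀ = D/Vd = 2177/24 ≈ 90.708 mcg/mL.
Before the 4th dose, 3 doses have been given. Superposition: Cmin = C₀·(f + f² + … + f^3).
≈ 90.708 × (0.5685 + 0.3232 + 0.1837) ≈ 90.708 × 1.0754 ≈ 97.547 mcg/mL.

97.5 mcg/mL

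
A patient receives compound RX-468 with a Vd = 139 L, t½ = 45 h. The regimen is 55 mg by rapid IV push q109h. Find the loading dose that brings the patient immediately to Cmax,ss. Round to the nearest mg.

68 mg

f = (1/2)^(109/45) ≈ 0.186569; accumulation ratio R = 1/(1−f) ≈ 1.22936.
Loading dose to hit Cmax,ss on first dose: D_load = D_maint·R ≈ 55 × 1.22936 ≈ 67.61 mg.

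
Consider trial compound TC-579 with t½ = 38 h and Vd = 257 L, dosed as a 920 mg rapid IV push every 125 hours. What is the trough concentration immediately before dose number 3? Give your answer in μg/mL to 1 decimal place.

f = (1/2)^(τ/t½) = (1/2)^(125/38) ≈ 0.1023.
C₀ = D/Vd = 920/257 ≈ 3.580 μg/mL.
Before the 3rd dose, 2 doses have been given. Superposition: Cmin = C₀·(f + f²).
≈ 3.580 × (0.1023 + 0.0105) ≈ 3.580 × 0.1128 ≈ 0.404 μg/mL.

0.4 μg/mL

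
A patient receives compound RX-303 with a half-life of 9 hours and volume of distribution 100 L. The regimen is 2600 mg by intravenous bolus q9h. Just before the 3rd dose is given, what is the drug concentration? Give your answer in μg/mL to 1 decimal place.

f = (1/2)^(τ/t½) = (1/2)^(9/9) ≈ 0.5000.
C₀ = D/Vd = 2600/100 ≈ 26.000 μg/mL.
Before the 3rd dose, 2 doses have been given. Superposition: Cmin = C₀·(f + f²).
≈ 26.000 × (0.5000 + 0.2500) ≈ 26.000 × 0.7500 ≈ 19.500 μg/mL.

19.5 μg/mL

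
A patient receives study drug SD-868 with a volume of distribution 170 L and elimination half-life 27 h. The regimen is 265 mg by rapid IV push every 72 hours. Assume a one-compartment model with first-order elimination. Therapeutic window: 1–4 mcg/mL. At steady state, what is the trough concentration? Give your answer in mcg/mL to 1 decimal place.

0.3 mcg/mL

Over one 72-h interval, 72/27 ≈ 2.6667 half-lives elapse, leaving f ≈ 0.1575 of each dose.
Accumulation ratio R = 1/(1 − f) ≈ 1/0.8425 ≈ 1.1869.
Single-dose peak C₀ = D/Vd = 265/170 ≈ 1.559 mcg/mL.
Steady-state peak Cmax,ss = C₀·R ≈ 1.559 × 1.1869 ≈ 1.850 mcg/mL.
One interval later, Cmin,ss = Cmax,ss·e^(−kτ) ≈ 1.850 × 0.1575 ≈ 0.291 mcg/mL.
Trough 0.3 mcg/mL vs MEC 1 mcg/mL: subtherapeutic.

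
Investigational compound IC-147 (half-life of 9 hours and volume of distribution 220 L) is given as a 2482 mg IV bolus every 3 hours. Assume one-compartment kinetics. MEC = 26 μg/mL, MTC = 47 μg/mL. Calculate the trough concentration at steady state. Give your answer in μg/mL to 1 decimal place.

k = ln2/t½ = ln2/9 ≈ 0.077016 h⁻¹; fraction remaining f = e^(−kτ) = e^(−0.077016×3) ≈ 0.7937.
At steady state, accumulation factor R = 1/(1 − e^(−kτ)) ≈ 4.8473.
Each bolus raises the concentration by D/Vd = 2482/220 ≈ 11.282 μg/mL.
Steady-state peak Cmax,ss = C₀·R ≈ 11.282 × 4.8473 ≈ 54.687 μg/mL.
One interval later, Cmin,ss = Cmax,ss·e^(−kτ) ≈ 54.687 × 0.7937 ≈ 43.405 μg/mL.
Trough 43.4 μg/mL vs MEC 26 μg/mL: adequate.

43.4 μg/mL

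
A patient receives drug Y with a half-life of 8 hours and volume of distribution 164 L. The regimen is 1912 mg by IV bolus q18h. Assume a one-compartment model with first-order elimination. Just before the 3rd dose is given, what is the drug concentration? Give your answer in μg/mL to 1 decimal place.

f = (1/2)^(τ/t½) = (1/2)^(18/8) ≈ 0.2102.
C₀ = D/Vd = 1912/164 ≈ 11.659 μg/mL.
Before the 3rd dose, 2 doses have been given. Superposition: Cmin = C₀·(f + f²).
≈ 11.659 × (0.2102 + 0.0442) ≈ 11.659 × 0.2544 ≈ 2.966 μg/mL.

3.0 μg/mL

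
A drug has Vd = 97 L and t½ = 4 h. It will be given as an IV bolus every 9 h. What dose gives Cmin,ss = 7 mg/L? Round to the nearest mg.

τ/t½ = 9/4 ≈ 2.25, so f = (1/2)^(9/4) ≈ 0.210224.
Cmin,ss = (D/Vd)·f/(1−f), so D = Cmin,ss·Vd·(1−f)/f.
D = 7 × 97 × (1−f)/f ≈ 7 × 97 × 3.75683 ≈ 2550.89 mg.

2551 mg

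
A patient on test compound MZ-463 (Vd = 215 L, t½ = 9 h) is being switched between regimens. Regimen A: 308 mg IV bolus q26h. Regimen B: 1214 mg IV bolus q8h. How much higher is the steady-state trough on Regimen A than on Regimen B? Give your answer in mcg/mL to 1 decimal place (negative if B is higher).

-6.4 mcg/mL

Regimen A: f = (1/2)^(26/9) ≈ 0.1350; Cmin,ss = (308/215)·f/(1−f) ≈ 0.224 mcg/mL.
Regimen B: f = (1/2)^(8/9) ≈ 0.5400; Cmin,ss = (1214/215)·f/(1−f) ≈ 6.629 mcg/mL.
Difference ≈ 0.224 − 6.629 ≈ -6.405 mcg/mL.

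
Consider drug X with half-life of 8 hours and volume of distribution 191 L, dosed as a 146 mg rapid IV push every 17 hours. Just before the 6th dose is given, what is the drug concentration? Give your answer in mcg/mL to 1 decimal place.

f = (1/2)^(τ/t½) = (1/2)^(17/8) ≈ 0.2293.
C₀ = D/Vd = 146/191 ≈ 0.764 mcg/mL.
Before the 6th dose, 5 doses have been given. Superposition: Cmin = C₀·(f + f² + … + f^5).
≈ 0.764 × (0.2293 + 0.0526 + 0.0121 + 0.0028 + 0.0006) ≈ 0.764 × 0.2974 ≈ 0.227 mcg/mL.

0.2 mcg/mL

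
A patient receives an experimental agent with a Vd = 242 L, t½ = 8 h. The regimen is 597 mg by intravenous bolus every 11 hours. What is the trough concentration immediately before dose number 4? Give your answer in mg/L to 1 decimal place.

1.5 mg/L

f = (1/2)^(τ/t½) = (1/2)^(11/8) ≈ 0.3856.
C₀ = D/Vd = 597/242 ≈ 2.467 mg/L.
Before the 4th dose, 3 doses have been given. Superposition: Cmin = C₀·(f + f² + … + f^3).
≈ 2.467 × (0.3856 + 0.1487 + 0.0573) ≈ 2.467 × 0.5916 ≈ 1.459 mg/L.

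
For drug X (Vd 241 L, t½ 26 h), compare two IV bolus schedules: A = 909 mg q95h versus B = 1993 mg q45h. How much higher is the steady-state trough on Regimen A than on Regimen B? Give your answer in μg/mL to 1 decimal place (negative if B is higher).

Regimen A: f = (1/2)^(95/26) ≈ 0.0794; Cmin,ss = (909/241)·f/(1−f) ≈ 0.325 μg/mL.
Regimen B: f = (1/2)^(45/26) ≈ 0.3013; Cmin,ss = (1993/241)·f/(1−f) ≈ 3.566 μg/mL.
Difference ≈ 0.325 − 3.566 ≈ -3.241 μg/mL.

-3.2 μg/mL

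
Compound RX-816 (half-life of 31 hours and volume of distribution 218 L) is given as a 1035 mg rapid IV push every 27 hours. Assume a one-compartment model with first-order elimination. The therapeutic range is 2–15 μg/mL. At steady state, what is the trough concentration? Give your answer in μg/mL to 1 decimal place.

Over one 27-h interval, 27/31 ≈ 0.87097 half-lives elapse, leaving f ≈ 0.5468 of each dose.
Each bolus raises the concentration by D/Vd = 1035/218 ≈ 4.748 μg/mL.
Steady-state trough Cmin,ss = C₀·f/(1−f) ≈ 4.748 × 0.5468/0.4532 ≈ 5.729 μg/mL.
Trough 5.7 μg/mL vs MEC 2 μg/mL: adequate.

5.7 μg/mL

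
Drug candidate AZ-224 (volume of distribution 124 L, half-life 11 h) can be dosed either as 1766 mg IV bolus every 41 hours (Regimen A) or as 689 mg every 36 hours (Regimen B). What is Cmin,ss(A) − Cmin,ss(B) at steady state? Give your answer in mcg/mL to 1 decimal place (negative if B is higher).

Regimen A: f = (1/2)^(41/11) ≈ 0.0755; Cmin,ss = (1766/124)·f/(1−f) ≈ 1.163 mcg/mL.
Regimen B: f = (1/2)^(36/11) ≈ 0.1035; Cmin,ss = (689/124)·f/(1−f) ≈ 0.641 mcg/mL.
Difference ≈ 1.163 − 0.641 ≈ 0.522 mcg/mL.

0.5 mcg/mL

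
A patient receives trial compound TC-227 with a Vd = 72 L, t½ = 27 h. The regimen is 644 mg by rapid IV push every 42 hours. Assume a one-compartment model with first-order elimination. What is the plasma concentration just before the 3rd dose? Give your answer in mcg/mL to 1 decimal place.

4.1 mcg/mL

f = (1/2)^(τ/t½) = (1/2)^(42/27) ≈ 0.3402.
C₀ = D/Vd = 644/72 ≈ 8.944 mcg/mL.
Before the 3rd dose, 2 doses have been given. Superposition: Cmin = C₀·(f + f²).
≈ 8.944 × (0.3402 + 0.1157) ≈ 8.944 × 0.4559 ≈ 4.078 mcg/mL.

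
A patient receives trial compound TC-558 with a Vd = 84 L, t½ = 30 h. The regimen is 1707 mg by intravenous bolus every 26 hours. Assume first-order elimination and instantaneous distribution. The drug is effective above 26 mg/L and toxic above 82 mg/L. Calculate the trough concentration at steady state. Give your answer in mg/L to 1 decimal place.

τ/t½ = 26/30 ≈ 0.86667, so fraction remaining f = (1/2)^(26/30) ≈ 0.5484.
At steady state, accumulation factor R = 1/(1 − e^(−kτ)) ≈ 2.2143.
Single-dose peak C₀ = D/Vd = 1707/84 ≈ 20.321 mg/L.
Cmax,ss = C₀/(1 − f) ≈ 20.321/0.4516 ≈ 44.998 mg/L.
Steady-state trough Cmin,ss = Cmax,ss·f ≈ 44.998 × 0.5484 ≈ 24.677 mg/L.
Trough 24.7 mg/L vs MEC 26 mg/L: subtherapeutic.

24.7 mg/L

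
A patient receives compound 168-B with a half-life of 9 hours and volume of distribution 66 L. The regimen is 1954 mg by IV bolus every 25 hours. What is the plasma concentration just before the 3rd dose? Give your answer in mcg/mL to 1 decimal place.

4.9 mcg/mL

f = (1/2)^(τ/t½) = (1/2)^(25/9) ≈ 0.1458.
C₀ = D/Vd = 1954/66 ≈ 29.606 mcg/mL.
Before the 3rd dose, 2 doses have been given. Superposition: Cmin = C₀·(f + f²).
≈ 29.606 × (0.1458 + 0.0213) ≈ 29.606 × 0.1671 ≈ 4.947 mcg/mL.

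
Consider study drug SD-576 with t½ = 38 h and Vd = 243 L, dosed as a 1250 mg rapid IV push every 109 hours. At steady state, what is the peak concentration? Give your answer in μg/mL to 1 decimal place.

τ/t½ = 109/38 ≈ 2.8684, so fraction remaining f = (1/2)^(109/38) ≈ 0.1369.
Accumulation ratio R = 1/(1 − f) ≈ 1/0.8631 ≈ 1.1586.
Single-dose peak C₀ = D/Vd = 1250/243 ≈ 5.144 μg/mL.
Steady-state peak Cmax,ss = C₀·R ≈ 5.144 × 1.1586 ≈ 5.960 μg/mL.

6.0 μg/mL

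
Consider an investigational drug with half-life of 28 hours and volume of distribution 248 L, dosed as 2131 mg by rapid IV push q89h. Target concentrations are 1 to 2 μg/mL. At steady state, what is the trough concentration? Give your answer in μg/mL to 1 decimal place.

1.1 μg/mL

Over one 89-h interval, 89/28 ≈ 3.1786 half-lives elapse, leaving f ≈ 0.1104 of each dose.
Single-dose peak C₀ = D/Vd = 2131/248 ≈ 8.593 μg/mL.
Steady-state trough Cmin,ss = C₀·f/(1−f) ≈ 8.593 × 0.1104/0.8896 ≈ 1.066 μg/mL.
Trough 1.1 μg/mL vs MEC 1 μg/mL: adequate.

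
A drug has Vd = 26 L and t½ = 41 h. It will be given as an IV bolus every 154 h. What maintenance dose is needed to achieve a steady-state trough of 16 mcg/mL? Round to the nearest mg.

τ/t½ = 154/41 ≈ 3.7561, so f = (1/2)^(154/41) ≈ 0.074012.
Cmin,ss = (D/Vd)·f/(1−f), so D = Cmin,ss·Vd·(1−f)/f.
D = 16 × 26 × (1−f)/f ≈ 16 × 26 × 12.51132 ≈ 5204.71 mg.

5205 mg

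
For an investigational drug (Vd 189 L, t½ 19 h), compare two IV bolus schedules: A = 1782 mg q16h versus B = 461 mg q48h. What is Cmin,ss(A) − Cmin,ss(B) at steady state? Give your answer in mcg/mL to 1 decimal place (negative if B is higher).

Regimen A: f = (1/2)^(16/19) ≈ 0.5578; Cmin,ss = (1782/189)·f/(1−f) ≈ 11.893 mcg/mL.
Regimen B: f = (1/2)^(48/19) ≈ 0.1736; Cmin,ss = (461/189)·f/(1−f) ≈ 0.512 mcg/mL.
Difference ≈ 11.893 − 0.512 ≈ 11.381 mcg/mL.

11.4 mcg/mL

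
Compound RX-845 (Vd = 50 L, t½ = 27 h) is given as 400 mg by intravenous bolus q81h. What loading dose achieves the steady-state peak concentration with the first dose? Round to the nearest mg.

f = (1/2)^(81/27) ≈ 0.125000; accumulation ratio R = 1/(1−f) ≈ 1.14286.
Loading dose to hit Cmax,ss on first dose: D_load = D_maint·R ≈ 400 × 1.14286 ≈ 457.14 mg.

457 mg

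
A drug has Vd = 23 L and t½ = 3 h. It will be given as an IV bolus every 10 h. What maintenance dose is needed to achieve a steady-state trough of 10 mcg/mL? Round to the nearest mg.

τ/t½ = 10/3 ≈ 3.3333, so f = (1/2)^(10/3) ≈ 0.099213.
Cmin,ss = (D/Vd)·f/(1−f), so D = Cmin,ss·Vd·(1−f)/f.
D = 10 × 23 × (1−f)/f ≈ 10 × 23 × 9.07932 ≈ 2088.24 mg.

2088 mg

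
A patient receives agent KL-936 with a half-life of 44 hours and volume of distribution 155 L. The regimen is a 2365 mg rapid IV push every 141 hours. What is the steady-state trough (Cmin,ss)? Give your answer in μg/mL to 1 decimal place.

1.9 μg/mL

τ/t½ = 141/44 ≈ 3.2045, so fraction remaining f = (1/2)^(141/44) ≈ 0.1085.
Each bolus raises the concentration by D/Vd = 2365/155 ≈ 15.258 μg/mL.
Steady-state trough Cmin,ss = C₀·f/(1−f) ≈ 15.258 × 0.1085/0.8915 ≈ 1.857 μg/mL.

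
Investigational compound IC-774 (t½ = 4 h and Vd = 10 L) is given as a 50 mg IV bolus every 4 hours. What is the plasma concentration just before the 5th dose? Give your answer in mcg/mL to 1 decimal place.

f = (1/2)^(τ/t½) = (1/2)^(4/4) ≈ 0.5000.
C₀ = D/Vd = 50/10 ≈ 5.000 mcg/mL.
Before the 5th dose, 4 doses have been given. Superposition: Cmin = C₀·(f + f² + … + f^4).
≈ 5.000 × (0.5000 + 0.2500 + 0.1250 + 0.0625) ≈ 5.000 × 0.9375 ≈ 4.688 mcg/mL.

4.7 mcg/mL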